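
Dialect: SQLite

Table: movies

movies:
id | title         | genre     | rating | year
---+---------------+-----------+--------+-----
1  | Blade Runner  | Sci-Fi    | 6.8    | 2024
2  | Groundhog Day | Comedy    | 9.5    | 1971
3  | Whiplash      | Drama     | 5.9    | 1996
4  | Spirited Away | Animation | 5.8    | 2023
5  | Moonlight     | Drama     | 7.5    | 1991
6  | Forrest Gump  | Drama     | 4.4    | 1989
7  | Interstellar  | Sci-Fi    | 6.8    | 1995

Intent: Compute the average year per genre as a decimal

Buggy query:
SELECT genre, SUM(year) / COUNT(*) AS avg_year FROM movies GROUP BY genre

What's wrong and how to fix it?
Bug: Both operands are integers, so '/' performs integer division and truncates

Fix: Multiply by 1.0 (or CAST to REAL) to force floating-point division

Corrected query:
SELECT genre, SUM(year) * 1.0 / COUNT(*) AS avg_year FROM movies GROUP BY genre

Result:
genre     | avg_year
----------+---------
Animation | 2023    
Comedy    | 1971    
Drama     | 1992    
Sci-Fi    | 2009.5  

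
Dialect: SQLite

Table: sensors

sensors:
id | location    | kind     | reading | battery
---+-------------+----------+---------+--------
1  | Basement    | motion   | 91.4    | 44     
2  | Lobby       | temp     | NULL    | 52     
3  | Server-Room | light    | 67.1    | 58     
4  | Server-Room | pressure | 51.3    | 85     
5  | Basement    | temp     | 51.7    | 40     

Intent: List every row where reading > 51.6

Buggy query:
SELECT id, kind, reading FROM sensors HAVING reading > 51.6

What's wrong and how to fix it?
Bug: This is a non-aggregate query (no GROUP BY, no aggregates), so in SQLite the HAVING clause is invalid here; a row-level condition belongs in WHERE

Fix: Use WHERE for row-level filtering

Corrected query:
SELECT id, kind, reading FROM sensors WHERE reading > 51.6

Result:
id | kind   | reading
---+--------+--------
1  | motion | 91.4   
3  | light  | 67.1   
5  | temp   | 51.7   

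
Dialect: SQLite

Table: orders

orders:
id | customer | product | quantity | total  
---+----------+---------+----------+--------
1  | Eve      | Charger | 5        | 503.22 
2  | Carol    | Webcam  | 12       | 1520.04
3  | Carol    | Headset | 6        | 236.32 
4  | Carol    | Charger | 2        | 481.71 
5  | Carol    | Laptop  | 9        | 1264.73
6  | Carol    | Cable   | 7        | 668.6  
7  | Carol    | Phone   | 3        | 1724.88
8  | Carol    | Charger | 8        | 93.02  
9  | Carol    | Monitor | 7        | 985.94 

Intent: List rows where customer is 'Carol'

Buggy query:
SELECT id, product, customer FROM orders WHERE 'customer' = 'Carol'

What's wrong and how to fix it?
Bug: 'customer' in single quotes is a string literal, not the column; the comparison is literal-vs-literal and never true

Fix: Remove the quotes around the column name (or use double quotes for an identifier)

Corrected query:
SELECT id, product, customer FROM orders WHERE customer = 'Carol'

Result:
id | product | customer
---+---------+---------
2  | Webcam  | Carol   
3  | Headset | Carol   
4  | Charger | Carol   
5  | Laptop  | Carol   
6  | Cable   | Carol   
7  | Phone   | Carol   
8  | Charger | Carol   
9  | Monitor | Carol   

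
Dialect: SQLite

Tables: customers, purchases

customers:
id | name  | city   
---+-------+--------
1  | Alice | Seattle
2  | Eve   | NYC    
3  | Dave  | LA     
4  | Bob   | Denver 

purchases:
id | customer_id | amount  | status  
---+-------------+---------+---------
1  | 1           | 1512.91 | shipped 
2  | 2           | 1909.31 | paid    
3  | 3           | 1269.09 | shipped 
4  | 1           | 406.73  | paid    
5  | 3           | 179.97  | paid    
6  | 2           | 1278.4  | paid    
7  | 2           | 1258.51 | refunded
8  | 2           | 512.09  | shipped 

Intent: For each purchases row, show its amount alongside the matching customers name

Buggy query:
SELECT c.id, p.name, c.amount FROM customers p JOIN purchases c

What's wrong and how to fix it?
Bug: JOIN with no ON clause produces a cartesian product; every purchases row pairs with every customers row

Fix: Add ON c.customer_id = p.id to the JOIN

Corrected query:
SELECT c.id, p.name, c.amount FROM customers p JOIN purchases c ON c.customer_id = p.id

Result:
id | name  | amount 
---+-------+--------
1  | Alice | 1512.91
2  | Eve   | 1909.31
3  | Dave  | 1269.09
4  | Alice | 406.73 
5  | Dave  | 179.97 
6  | Eve   | 1278.4 
7  | Eve   | 1258.51
8  | Eve   | 512.09 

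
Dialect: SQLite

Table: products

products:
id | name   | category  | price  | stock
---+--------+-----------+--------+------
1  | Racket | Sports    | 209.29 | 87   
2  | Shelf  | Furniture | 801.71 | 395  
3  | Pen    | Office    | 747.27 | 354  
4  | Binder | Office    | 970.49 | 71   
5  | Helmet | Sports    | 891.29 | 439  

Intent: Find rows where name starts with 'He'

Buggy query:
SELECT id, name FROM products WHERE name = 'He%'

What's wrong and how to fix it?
Bug: Wildcards only work with LIKE; '=' treats '%' as a literal character

Fix: Replace '=' with LIKE so 'He%' is treated as a pattern

Corrected query:
SELECT id, name FROM products WHERE name LIKE 'He%'

Result:
id | name  
---+-------
5  | Helmet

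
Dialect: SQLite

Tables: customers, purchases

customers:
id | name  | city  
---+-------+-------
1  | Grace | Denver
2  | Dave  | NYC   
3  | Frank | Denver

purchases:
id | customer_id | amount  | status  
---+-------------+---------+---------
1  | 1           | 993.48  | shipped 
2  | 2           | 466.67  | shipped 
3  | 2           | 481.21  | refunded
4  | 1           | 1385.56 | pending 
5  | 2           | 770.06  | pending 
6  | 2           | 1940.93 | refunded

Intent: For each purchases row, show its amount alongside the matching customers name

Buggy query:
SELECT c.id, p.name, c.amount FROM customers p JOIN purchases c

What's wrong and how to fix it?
Bug: Missing join condition: each purchases row is matched to all customers rows instead of just its own

Fix: Add ON c.customer_id = p.id to the JOIN

Corrected query:
SELECT c.id, p.name, c.amount FROM customers p JOIN purchases c ON c.customer_id = p.id

Result:
id | name  | amount 
---+-------+--------
1  | Grace | 993.48 
2  | Dave  | 466.67 
3  | Dave  | 481.21 
4  | Grace | 1385.56
5  | Dave  | 770.06 
6  | Dave  | 1940.93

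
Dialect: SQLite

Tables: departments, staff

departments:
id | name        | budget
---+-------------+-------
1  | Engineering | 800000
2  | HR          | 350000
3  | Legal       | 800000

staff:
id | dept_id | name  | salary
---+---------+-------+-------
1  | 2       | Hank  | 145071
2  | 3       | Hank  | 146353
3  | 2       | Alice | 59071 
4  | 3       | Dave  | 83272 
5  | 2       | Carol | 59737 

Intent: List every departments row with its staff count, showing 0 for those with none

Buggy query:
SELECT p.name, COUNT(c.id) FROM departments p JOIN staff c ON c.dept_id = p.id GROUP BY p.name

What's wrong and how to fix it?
Bug: INNER JOIN drops departments rows that have no matching staff rows

Fix: Switch to LEFT JOIN to retain unmatched parent rows

Corrected query:
SELECT p.name, COUNT(c.id) FROM departments p LEFT JOIN staff c ON c.dept_id = p.id GROUP BY p.name

Result:
name        | COUNT(c.id)
------------+------------
Engineering | 0          
HR          | 3          
Legal       | 2          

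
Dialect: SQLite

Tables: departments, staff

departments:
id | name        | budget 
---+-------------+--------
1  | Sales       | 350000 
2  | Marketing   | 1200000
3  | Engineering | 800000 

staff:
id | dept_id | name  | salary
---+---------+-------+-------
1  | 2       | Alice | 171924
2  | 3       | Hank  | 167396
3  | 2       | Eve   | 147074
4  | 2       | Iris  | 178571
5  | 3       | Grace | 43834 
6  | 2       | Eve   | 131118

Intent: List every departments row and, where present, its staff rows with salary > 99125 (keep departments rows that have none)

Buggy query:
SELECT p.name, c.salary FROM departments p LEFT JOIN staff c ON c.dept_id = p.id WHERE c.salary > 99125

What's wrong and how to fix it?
Bug: A WHERE condition on the right-hand table after LEFT JOIN drops unmatched parents

Fix: Put 'c.salary > 99125' in the JOIN's ON clause instead of WHERE

Corrected query:
SELECT p.name, c.salary FROM departments p LEFT JOIN staff c ON c.dept_id = p.id AND c.salary > 99125

Result:
name        | salary
------------+-------
Sales       | NULL  
Marketing   | 131118
Marketing   | 147074
Marketing   | 171924
Marketing   | 178571
Engineering | 167396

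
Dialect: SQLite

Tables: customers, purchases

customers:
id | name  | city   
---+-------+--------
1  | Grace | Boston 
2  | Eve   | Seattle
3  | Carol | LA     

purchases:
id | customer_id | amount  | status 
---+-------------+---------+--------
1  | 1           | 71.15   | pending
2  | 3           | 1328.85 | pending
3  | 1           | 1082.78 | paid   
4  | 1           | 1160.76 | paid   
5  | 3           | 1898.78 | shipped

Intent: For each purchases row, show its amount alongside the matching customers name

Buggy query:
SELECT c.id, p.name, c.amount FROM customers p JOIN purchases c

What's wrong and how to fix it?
Bug: Missing join condition: each purchases row is matched to all customers rows instead of just its own

Fix: Specify the join condition linking the foreign key to the parent id

Corrected query:
SELECT c.id, p.name, c.amount FROM customers p JOIN purchases c ON c.customer_id = p.id

Result:
id | name  | amount 
---+-------+--------
1  | Grace | 71.15  
2  | Carol | 1328.85
3  | Grace | 1082.78
4  | Grace | 1160.76
5  | Carol | 1898.78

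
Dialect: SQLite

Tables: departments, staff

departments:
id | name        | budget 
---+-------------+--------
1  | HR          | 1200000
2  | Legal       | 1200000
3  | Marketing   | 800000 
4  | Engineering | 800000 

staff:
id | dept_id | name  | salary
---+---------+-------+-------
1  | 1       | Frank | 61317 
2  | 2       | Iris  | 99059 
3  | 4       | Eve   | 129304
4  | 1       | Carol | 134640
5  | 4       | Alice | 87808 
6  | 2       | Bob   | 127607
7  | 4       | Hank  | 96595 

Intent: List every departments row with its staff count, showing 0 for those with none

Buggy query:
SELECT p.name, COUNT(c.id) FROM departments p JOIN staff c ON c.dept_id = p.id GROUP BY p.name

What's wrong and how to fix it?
Bug: An inner join excludes parents with zero children

Fix: Switch to LEFT JOIN to retain unmatched parent rows

Corrected query:
SELECT p.name, COUNT(c.id) FROM departments p LEFT JOIN staff c ON c.dept_id = p.id GROUP BY p.name

Result:
name        | COUNT(c.id)
------------+------------
Engineering | 3          
HR          | 2          
Legal       | 2          
Marketing   | 0          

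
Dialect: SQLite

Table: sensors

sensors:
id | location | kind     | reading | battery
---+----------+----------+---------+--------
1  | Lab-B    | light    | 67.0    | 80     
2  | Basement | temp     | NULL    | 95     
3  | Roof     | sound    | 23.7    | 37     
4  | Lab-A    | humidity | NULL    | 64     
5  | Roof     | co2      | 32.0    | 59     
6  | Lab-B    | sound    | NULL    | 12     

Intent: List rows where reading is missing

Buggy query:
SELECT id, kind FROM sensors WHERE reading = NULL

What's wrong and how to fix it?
Bug: Comparing to NULL with '=' never matches; NULL = NULL is unknown, not true

Fix: Use IS NULL to test for NULL

Corrected query:
SELECT id, kind FROM sensors WHERE reading IS NULL

Result:
id | kind    
---+---------
2  | temp    
4  | humidity
6  | sound   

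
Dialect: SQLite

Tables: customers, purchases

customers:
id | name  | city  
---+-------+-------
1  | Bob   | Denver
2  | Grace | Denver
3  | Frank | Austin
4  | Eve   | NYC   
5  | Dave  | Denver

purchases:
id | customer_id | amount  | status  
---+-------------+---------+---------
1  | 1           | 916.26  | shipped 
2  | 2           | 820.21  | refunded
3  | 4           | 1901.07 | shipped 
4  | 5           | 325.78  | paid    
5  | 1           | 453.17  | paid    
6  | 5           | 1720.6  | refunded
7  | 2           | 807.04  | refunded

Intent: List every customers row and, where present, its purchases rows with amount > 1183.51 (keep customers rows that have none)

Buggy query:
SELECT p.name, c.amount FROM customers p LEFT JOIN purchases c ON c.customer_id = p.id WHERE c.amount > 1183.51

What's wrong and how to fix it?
Bug: Filtering c.amount in WHERE discards the NULL rows produced by LEFT JOIN, turning it into an inner join

Fix: Move the right-table condition into the ON clause so unmatched parents are kept

Corrected query:
SELECT p.name, c.amount FROM customers p LEFT JOIN purchases c ON c.customer_id = p.id AND c.amount > 1183.51

Result:
name  | amount 
------+--------
Bob   | NULL   
Grace | NULL   
Frank | NULL   
Eve   | 1901.07
Dave  | 1720.6 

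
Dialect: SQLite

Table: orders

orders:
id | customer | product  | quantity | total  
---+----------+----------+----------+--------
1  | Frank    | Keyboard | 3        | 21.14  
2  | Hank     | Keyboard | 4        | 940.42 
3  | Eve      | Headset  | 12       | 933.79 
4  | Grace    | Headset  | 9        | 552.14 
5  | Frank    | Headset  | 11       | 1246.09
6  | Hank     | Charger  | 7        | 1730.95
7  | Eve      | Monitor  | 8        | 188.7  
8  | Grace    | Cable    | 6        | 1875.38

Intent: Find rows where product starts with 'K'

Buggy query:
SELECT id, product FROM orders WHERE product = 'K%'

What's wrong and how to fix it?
Bug: '=' compares the literal string including the % character; pattern matching needs LIKE

Fix: Use LIKE for wildcard pattern matching

Corrected query:
SELECT id, product FROM orders WHERE product LIKE 'K%'

Result:
id | product 
---+---------
1  | Keyboard
2  | Keyboard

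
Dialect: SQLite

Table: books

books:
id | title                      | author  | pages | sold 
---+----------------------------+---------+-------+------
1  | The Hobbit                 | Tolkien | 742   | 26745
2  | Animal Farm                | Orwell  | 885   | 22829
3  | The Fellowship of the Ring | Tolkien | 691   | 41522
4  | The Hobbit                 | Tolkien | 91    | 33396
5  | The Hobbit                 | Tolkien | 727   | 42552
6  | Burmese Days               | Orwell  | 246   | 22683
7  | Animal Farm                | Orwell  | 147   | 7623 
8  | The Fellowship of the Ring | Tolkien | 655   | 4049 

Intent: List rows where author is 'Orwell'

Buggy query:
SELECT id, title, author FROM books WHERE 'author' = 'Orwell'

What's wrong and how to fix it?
Bug: Single quotes denote string literals in SQL; the column name is being compared as a constant string

Fix: Remove the quotes around the column name (or use double quotes for an identifier)

Corrected query:
SELECT id, title, author FROM books WHERE author = 'Orwell'

Result:
id | title        | author
---+--------------+-------
2  | Animal Farm  | Orwell
6  | Burmese Days | Orwell
7  | Animal Farm  | Orwell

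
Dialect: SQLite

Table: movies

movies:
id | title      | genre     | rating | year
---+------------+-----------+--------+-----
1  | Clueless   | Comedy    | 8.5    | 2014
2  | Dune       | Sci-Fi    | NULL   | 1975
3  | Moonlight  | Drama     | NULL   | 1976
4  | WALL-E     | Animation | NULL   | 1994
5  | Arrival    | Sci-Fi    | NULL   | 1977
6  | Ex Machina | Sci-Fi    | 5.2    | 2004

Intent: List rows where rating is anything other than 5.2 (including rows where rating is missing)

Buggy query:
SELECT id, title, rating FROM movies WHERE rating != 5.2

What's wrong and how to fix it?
Bug: 'rating != 5.2' is unknown when rating is NULL, so NULL rows are silently excluded

Fix: Handle NULL separately with IS NULL alongside the inequality

Corrected query:
SELECT id, title, rating FROM movies WHERE rating != 5.2 OR rating IS NULL

Result:
id | title     | rating
---+-----------+-------
1  | Clueless  | 8.5   
2  | Dune      | NULL  
3  | Moonlight | NULL  
4  | WALL-E    | NULL  
5  | Arrival   | NULL  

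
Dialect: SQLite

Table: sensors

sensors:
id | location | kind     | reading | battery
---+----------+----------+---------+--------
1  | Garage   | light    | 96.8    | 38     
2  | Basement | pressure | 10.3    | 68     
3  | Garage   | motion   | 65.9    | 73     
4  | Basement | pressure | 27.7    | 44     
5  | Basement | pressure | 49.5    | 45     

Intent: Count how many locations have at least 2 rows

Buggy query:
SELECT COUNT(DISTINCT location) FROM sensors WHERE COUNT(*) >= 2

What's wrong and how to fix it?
Bug: WHERE filters individual rows, not groups, so a group-level COUNT is invalid there

Fix: Use a subquery that GROUPs and filters with HAVING, then count its rows

Corrected query:
SELECT COUNT(*) FROM (SELECT location FROM sensors GROUP BY location HAVING COUNT(*) >= 2)

Result:
COUNT(*)
--------
2       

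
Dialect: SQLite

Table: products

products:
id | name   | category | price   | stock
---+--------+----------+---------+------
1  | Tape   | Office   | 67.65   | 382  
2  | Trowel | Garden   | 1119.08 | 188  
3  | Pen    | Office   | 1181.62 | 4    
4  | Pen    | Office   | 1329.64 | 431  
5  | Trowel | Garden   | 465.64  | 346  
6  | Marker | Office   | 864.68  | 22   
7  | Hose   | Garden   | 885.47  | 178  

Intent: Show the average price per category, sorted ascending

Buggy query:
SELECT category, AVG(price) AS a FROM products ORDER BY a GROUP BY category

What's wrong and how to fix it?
Bug: ORDER BY appears before GROUP BY; SQL clause order requires GROUP BY first

Fix: Move ORDER BY to the end, after GROUP BY

Corrected query:
SELECT category, AVG(price) AS a FROM products GROUP BY category ORDER BY a

Result:
category | a         
---------+-----------
Garden   | 823.396667
Office   | 860.8975  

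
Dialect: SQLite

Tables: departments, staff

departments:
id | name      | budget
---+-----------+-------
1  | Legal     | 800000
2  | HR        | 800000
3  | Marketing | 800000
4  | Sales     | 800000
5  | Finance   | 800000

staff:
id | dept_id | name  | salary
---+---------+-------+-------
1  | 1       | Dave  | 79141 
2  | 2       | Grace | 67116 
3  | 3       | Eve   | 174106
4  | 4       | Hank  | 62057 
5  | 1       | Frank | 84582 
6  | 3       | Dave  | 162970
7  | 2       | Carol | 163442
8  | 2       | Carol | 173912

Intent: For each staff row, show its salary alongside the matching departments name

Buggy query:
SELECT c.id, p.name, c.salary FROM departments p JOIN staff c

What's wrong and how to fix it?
Bug: Missing join condition: each staff row is matched to all departments rows instead of just its own

Fix: Specify the join condition linking the foreign key to the parent id

Corrected query:
SELECT c.id, p.name, c.salary FROM departments p JOIN staff c ON c.dept_id = p.id

Result:
id | name      | salary
---+-----------+-------
1  | Legal     | 79141 
2  | HR        | 67116 
3  | Marketing | 174106
4  | Sales     | 62057 
5  | Legal     | 84582 
6  | Marketing | 162970
7  | HR        | 163442
8  | HR        | 173912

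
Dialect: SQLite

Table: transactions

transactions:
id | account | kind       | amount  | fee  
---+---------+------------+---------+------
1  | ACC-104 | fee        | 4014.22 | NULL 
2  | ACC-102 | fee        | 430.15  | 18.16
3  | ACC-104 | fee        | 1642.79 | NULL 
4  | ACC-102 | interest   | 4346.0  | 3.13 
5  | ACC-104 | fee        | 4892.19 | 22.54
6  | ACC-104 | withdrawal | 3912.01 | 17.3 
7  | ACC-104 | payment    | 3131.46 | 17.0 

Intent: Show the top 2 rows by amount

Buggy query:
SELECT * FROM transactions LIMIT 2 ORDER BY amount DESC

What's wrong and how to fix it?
Bug: ORDER BY cannot follow LIMIT; LIMIT is the final clause

Fix: Sort with ORDER BY, then apply LIMIT

Corrected query:
SELECT * FROM transactions ORDER BY amount DESC LIMIT 2

Result:
id | account | kind     | amount  | fee  
---+---------+----------+---------+------
5  | ACC-104 | fee      | 4892.19 | 22.54
4  | ACC-102 | interest | 4346    | 3.13 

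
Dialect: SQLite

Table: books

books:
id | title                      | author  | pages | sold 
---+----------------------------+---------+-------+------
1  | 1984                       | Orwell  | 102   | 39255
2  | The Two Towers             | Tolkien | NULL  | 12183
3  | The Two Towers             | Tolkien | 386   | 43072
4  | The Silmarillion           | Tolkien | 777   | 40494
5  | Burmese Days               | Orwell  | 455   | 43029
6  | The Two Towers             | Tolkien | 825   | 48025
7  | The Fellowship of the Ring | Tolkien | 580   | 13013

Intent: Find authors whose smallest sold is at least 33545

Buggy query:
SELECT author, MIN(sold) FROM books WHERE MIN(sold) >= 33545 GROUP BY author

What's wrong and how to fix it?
Bug: MIN() in WHERE is a misuse of aggregate

Fix: Use HAVING for the per-group MIN condition

Corrected query:
SELECT author, MIN(sold) FROM books GROUP BY author HAVING MIN(sold) >= 33545

Result:
author | MIN(sold)
-------+----------
Orwell | 39255    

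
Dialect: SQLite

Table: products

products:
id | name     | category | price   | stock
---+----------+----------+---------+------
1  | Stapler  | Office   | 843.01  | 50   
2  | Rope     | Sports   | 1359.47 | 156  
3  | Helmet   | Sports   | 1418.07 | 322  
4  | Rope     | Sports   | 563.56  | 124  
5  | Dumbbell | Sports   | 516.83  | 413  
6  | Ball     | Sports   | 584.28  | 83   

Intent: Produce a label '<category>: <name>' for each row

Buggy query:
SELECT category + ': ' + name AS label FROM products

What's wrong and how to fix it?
Bug: SQLite uses || for string concatenation; + coerces text to numbers (yielding 0)

Fix: Replace + with || to concatenate text

Corrected query:
SELECT category || ': ' || name AS label FROM products

Result:
label           
----------------
Office: Stapler 
Sports: Rope    
Sports: Helmet  
Sports: Rope    
Sports: Dumbbell
Sports: Ball    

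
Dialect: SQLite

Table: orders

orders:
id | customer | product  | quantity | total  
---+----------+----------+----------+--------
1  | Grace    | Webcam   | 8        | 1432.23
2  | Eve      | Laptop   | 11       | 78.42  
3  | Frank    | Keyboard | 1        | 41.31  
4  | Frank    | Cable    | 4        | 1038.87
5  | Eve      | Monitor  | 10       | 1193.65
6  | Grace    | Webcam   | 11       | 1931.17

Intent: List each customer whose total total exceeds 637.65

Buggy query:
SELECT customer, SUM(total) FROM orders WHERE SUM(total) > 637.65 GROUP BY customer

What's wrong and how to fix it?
Bug: WHERE runs before GROUP BY, so aggregates aren't available there

Fix: Move the aggregate condition to a HAVING clause

Corrected query:
SELECT customer, SUM(total) FROM orders GROUP BY customer HAVING SUM(total) > 637.65

Result:
customer | SUM(total)
---------+-----------
Eve      | 1272.07   
Frank    | 1080.18   
Grace    | 3363.4    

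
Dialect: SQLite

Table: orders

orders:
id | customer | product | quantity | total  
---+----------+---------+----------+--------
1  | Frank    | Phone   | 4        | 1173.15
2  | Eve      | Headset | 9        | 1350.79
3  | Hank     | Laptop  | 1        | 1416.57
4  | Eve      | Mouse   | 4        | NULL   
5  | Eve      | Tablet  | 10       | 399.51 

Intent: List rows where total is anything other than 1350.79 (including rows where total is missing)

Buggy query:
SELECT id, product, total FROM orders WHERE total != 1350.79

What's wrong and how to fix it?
Bug: 'total != 1350.79' is unknown when total is NULL, so NULL rows are silently excluded

Fix: Handle NULL separately with IS NULL alongside the inequality

Corrected query:
SELECT id, product, total FROM orders WHERE total != 1350.79 OR total IS NULL

Result:
id | product | total  
---+---------+--------
1  | Phone   | 1173.15
3  | Laptop  | 1416.57
4  | Mouse   | NULL   
5  | Tablet  | 399.51 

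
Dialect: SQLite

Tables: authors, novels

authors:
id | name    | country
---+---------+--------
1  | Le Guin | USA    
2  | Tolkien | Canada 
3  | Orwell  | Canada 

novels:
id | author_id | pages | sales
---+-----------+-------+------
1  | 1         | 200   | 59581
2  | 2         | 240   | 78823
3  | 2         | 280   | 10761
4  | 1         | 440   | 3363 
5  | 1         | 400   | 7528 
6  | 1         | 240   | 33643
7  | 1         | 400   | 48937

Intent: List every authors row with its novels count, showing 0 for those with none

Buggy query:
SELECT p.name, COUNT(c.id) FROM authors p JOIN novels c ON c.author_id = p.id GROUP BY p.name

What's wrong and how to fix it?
Bug: INNER JOIN drops authors rows that have no matching novels rows

Fix: Switch to LEFT JOIN to retain unmatched parent rows

Corrected query:
SELECT p.name, COUNT(c.id) FROM authors p LEFT JOIN novels c ON c.author_id = p.id GROUP BY p.name

Result:
name    | COUNT(c.id)
--------+------------
Le Guin | 5          
Orwell  | 0          
Tolkien | 2          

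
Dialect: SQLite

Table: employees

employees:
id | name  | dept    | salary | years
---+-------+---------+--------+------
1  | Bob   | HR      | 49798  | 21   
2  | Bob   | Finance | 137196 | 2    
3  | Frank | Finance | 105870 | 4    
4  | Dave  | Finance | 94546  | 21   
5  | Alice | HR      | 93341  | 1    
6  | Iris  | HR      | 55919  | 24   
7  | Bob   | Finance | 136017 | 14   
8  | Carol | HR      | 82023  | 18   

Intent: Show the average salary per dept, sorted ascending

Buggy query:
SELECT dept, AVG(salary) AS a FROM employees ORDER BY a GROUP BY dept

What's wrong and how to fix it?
Bug: GROUP BY must precede ORDER BY

Fix: Reorder: SELECT … FROM … GROUP BY … ORDER BY …

Corrected query:
SELECT dept, AVG(salary) AS a FROM employees GROUP BY dept ORDER BY a

Result:
dept    | a        
--------+----------
HR      | 70270.25 
Finance | 118407.25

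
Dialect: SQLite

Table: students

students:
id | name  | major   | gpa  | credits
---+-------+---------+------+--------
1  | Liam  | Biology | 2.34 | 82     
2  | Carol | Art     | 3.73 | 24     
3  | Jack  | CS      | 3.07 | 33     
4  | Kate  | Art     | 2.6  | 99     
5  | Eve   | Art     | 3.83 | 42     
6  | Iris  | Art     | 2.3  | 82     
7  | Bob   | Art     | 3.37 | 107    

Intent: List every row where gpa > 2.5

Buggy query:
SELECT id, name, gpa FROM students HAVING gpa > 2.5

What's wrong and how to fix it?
Bug: HAVING filters the output of aggregation, but this query has no GROUP BY and no aggregate functions, so SQLite rejects it (HAVING clause on a non-aggregate query); the condition here is per row

Fix: Replace HAVING with WHERE since the condition applies to individual rows

Corrected query:
SELECT id, name, gpa FROM students WHERE gpa > 2.5

Result:
id | name  | gpa 
---+-------+-----
2  | Carol | 3.73
3  | Jack  | 3.07
4  | Kate  | 2.6 
5  | Eve   | 3.83
7  | Bob   | 3.37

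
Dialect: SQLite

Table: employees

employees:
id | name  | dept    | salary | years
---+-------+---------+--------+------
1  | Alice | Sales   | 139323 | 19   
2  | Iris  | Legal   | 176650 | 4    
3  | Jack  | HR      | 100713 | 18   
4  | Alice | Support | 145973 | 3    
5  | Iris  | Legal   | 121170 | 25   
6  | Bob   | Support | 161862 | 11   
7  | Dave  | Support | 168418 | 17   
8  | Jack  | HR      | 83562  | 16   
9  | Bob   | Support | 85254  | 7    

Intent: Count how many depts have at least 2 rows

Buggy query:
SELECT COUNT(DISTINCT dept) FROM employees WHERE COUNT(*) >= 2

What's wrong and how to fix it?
Bug: COUNT(*) cannot appear in WHERE; the per-group count doesn't exist yet

Fix: Use a subquery that GROUPs and filters with HAVING, then count its rows

Corrected query:
SELECT COUNT(*) FROM (SELECT dept FROM employees GROUP BY dept HAVING COUNT(*) >= 2)

Result:
COUNT(*)
--------
3       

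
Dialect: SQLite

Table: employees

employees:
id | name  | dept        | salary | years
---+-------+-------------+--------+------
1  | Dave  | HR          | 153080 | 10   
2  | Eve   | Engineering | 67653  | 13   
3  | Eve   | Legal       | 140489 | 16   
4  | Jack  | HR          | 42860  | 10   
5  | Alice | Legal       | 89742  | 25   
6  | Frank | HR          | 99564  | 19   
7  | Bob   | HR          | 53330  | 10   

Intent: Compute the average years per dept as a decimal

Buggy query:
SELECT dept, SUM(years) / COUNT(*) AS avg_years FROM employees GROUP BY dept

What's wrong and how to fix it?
Bug: SUM(years) and COUNT(*) are both integers; the division truncates the fractional part

Fix: Cast one side to REAL so the division keeps the fractional part

Corrected query:
SELECT dept, SUM(years) * 1.0 / COUNT(*) AS avg_years FROM employees GROUP BY dept

Result:
dept        | avg_years
------------+----------
Engineering | 13       
HR          | 12.25    
Legal       | 20.5     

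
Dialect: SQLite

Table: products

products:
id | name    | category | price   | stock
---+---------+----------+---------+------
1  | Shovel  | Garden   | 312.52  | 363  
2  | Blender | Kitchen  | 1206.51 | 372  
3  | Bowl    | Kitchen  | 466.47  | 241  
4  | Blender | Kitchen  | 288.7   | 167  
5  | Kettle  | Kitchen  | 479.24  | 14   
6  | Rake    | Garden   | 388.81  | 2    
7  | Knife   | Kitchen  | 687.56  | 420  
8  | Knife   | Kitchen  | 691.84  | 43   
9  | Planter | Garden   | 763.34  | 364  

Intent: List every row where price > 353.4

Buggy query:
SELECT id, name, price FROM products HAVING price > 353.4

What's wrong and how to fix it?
Bug: This is a non-aggregate query (no GROUP BY, no aggregates), so in SQLite the HAVING clause is invalid here; a row-level condition belongs in WHERE

Fix: Use WHERE for row-level filtering

Corrected query:
SELECT id, name, price FROM products WHERE price > 353.4

Result:
id | name    | price  
---+---------+--------
2  | Blender | 1206.51
3  | Bowl    | 466.47 
5  | Kettle  | 479.24 
6  | Rake    | 388.81 
7  | Knife   | 687.56 
8  | Knife   | 691.84 
9  | Planter | 763.34 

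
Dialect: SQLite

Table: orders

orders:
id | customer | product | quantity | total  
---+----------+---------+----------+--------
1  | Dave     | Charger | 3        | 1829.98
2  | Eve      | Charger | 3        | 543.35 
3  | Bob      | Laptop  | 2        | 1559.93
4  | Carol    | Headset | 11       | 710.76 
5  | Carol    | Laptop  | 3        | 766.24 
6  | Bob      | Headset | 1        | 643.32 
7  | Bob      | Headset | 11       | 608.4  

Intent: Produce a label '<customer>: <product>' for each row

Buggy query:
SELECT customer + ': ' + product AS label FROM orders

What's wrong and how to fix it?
Bug: SQLite uses || for string concatenation; + coerces text to numbers (yielding 0)

Fix: Replace + with || to concatenate text

Corrected query:
SELECT customer || ': ' || product AS label FROM orders

Result:
label         
--------------
Dave: Charger 
Eve: Charger  
Bob: Laptop   
Carol: Headset
Carol: Laptop 
Bob: Headset  
Bob: Headset  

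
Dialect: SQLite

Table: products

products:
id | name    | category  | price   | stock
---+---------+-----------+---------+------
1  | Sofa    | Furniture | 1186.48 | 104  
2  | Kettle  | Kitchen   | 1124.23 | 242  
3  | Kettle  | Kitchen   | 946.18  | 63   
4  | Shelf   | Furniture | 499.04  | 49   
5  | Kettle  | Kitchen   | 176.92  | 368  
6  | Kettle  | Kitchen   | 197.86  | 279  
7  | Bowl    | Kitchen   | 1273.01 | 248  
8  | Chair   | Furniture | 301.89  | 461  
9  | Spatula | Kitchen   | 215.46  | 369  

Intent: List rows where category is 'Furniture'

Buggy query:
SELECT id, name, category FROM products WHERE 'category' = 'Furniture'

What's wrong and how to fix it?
Bug: Single quotes denote string literals in SQL; the column name is being compared as a constant string

Fix: Remove the quotes around the column name (or use double quotes for an identifier)

Corrected query:
SELECT id, name, category FROM products WHERE category = 'Furniture'

Result:
id | name  | category 
---+-------+----------
1  | Sofa  | Furniture
4  | Shelf | Furniture
8  | Chair | Furniture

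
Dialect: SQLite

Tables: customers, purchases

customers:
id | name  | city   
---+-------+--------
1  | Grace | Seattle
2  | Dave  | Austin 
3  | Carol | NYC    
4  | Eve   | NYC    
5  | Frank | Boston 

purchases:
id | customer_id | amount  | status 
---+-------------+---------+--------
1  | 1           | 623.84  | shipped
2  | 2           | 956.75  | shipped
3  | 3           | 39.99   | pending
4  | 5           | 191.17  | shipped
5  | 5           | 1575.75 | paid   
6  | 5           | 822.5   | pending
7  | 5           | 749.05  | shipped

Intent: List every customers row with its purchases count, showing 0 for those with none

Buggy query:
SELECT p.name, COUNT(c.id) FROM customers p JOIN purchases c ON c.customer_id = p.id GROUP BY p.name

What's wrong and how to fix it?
Bug: An inner join excludes parents with zero children

Fix: Use LEFT JOIN so parents without children still appear (COUNT(c.id) gives 0)

Corrected query:
SELECT p.name, COUNT(c.id) FROM customers p LEFT JOIN purchases c ON c.customer_id = p.id GROUP BY p.name

Result:
name  | COUNT(c.id)
------+------------
Carol | 1          
Dave  | 1          
Eve   | 0          
Frank | 4          
Grace | 1          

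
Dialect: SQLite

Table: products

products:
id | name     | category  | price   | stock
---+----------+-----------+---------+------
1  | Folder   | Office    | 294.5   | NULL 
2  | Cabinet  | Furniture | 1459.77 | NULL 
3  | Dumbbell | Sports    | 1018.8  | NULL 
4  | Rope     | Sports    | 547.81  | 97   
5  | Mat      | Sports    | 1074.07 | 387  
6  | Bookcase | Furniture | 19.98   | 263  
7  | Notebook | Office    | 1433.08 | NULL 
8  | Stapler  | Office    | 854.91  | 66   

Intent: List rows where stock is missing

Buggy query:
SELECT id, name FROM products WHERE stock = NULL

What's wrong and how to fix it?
Bug: Comparing to NULL with '=' never matches; NULL = NULL is unknown, not true

Fix: Replace '= NULL' with 'IS NULL'

Corrected query:
SELECT id, name FROM products WHERE stock IS NULL

Result:
id | name    
---+---------
1  | Folder  
2  | Cabinet 
3  | Dumbbell
7  | Notebook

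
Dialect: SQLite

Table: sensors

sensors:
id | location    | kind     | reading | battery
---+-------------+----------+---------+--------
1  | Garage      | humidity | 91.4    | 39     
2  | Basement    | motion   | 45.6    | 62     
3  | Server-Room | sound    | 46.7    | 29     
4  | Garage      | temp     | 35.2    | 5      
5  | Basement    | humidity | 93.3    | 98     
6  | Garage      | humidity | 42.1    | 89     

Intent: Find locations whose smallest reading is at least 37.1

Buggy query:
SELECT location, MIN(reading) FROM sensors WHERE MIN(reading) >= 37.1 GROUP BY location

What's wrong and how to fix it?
Bug: Aggregates like MIN are computed per group after WHERE runs

Fix: Use HAVING for the per-group MIN condition

Corrected query:
SELECT location, MIN(reading) FROM sensors GROUP BY location HAVING MIN(reading) >= 37.1

Result:
location    | MIN(reading)
------------+-------------
Basement    | 45.6        
Server-Room | 46.7        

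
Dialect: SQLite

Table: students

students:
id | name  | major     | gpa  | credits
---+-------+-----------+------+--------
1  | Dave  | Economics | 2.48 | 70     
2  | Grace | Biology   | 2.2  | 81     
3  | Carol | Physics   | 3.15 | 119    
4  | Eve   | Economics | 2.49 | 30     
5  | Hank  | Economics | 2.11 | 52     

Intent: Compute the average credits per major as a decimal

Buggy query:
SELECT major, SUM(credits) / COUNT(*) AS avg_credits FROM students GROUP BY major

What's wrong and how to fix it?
Bug: SUM(credits) and COUNT(*) are both integers; the division truncates the fractional part

Fix: Cast one side to REAL so the division keeps the fractional part

Corrected query:
SELECT major, SUM(credits) * 1.0 / COUNT(*) AS avg_credits FROM students GROUP BY major

Result:
major     | avg_credits
----------+------------
Biology   | 81         
Economics | 50.666667  
Physics   | 119        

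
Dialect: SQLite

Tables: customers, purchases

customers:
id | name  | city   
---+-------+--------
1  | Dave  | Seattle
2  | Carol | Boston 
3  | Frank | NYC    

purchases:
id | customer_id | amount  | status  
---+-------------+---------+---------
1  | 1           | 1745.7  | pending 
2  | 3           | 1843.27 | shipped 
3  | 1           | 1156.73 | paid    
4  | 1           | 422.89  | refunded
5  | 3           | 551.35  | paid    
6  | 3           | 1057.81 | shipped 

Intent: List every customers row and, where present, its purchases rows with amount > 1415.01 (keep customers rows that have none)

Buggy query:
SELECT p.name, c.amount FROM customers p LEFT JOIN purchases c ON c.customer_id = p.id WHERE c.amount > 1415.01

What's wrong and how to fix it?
Bug: A WHERE condition on the right-hand table after LEFT JOIN drops unmatched parents

Fix: Put 'c.amount > 1415.01' in the JOIN's ON clause instead of WHERE

Corrected query:
SELECT p.name, c.amount FROM customers p LEFT JOIN purchases c ON c.customer_id = p.id AND c.amount > 1415.01

Result:
name  | amount 
------+--------
Dave  | 1745.7 
Carol | NULL   
Frank | 1843.27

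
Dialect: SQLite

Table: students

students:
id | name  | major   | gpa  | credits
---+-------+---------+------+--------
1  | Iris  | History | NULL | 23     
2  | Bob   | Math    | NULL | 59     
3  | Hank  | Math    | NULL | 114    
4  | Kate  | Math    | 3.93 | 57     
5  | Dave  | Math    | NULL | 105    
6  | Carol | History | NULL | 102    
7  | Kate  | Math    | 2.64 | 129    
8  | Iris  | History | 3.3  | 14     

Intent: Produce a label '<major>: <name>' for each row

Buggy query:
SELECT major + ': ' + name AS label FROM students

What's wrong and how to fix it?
Bug: '+' is numeric addition; on text columns SQLite converts them to 0 instead of concatenating

Fix: Use the || operator for string concatenation

Corrected query:
SELECT major || ': ' || name AS label FROM students

Result:
label         
--------------
History: Iris 
Math: Bob     
Math: Hank    
Math: Kate    
Math: Dave    
History: Carol
Math: Kate    
History: Iris 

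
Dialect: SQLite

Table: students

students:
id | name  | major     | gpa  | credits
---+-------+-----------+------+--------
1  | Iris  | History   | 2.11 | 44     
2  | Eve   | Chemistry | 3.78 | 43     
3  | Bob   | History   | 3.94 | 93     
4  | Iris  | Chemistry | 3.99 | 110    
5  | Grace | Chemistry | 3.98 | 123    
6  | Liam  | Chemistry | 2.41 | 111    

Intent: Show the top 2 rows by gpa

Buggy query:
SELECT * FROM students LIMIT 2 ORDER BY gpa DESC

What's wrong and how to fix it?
Bug: LIMIT must come after ORDER BY

Fix: Sort with ORDER BY, then apply LIMIT

Corrected query:
SELECT * FROM students ORDER BY gpa DESC LIMIT 2

Result:
id | name  | major     | gpa  | credits
---+-------+-----------+------+--------
4  | Iris  | Chemistry | 3.99 | 110    
5  | Grace | Chemistry | 3.98 | 123    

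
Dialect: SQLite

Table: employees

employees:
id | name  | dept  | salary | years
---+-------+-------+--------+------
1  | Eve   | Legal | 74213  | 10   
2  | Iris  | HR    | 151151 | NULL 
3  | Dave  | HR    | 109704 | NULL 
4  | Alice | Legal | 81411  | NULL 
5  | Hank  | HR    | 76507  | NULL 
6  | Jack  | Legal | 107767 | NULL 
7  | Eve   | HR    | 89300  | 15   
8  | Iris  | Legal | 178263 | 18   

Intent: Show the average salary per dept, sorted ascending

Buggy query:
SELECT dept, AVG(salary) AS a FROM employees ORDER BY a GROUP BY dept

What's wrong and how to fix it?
Bug: GROUP BY must precede ORDER BY

Fix: Move ORDER BY to the end, after GROUP BY

Corrected query:
SELECT dept, AVG(salary) AS a FROM employees GROUP BY dept ORDER BY a

Result:
dept  | a       
------+---------
HR    | 106665.5
Legal | 110413.5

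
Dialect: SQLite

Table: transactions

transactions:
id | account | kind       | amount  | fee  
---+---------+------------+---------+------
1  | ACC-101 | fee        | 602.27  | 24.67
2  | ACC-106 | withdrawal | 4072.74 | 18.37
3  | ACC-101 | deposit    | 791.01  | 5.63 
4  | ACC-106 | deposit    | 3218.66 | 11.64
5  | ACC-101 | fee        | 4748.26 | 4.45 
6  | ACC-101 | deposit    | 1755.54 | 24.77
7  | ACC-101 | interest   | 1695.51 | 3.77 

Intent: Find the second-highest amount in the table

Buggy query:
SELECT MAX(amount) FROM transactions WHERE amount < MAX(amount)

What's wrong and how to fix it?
Bug: The inner MAX is an aggregate inside WHERE, which is not allowed

Fix: Compute the overall MAX in a subquery, then take MAX of rows below it

Corrected query:
SELECT MAX(amount) FROM transactions WHERE amount < (SELECT MAX(amount) FROM transactions)

Result:
MAX(amount)
-----------
4072.74    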